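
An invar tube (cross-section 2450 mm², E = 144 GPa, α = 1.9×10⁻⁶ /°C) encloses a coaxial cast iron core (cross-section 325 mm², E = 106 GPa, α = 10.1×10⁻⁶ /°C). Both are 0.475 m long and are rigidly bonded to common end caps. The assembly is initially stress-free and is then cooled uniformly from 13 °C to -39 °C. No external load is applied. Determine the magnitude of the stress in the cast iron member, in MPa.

The cast iron has the larger α, so on cooling it would change length more than the invar if both were free. The rigid plates force a common final length, so the cast iron is put into tension and the invar into compression, with equal and opposite forces P (no external load).
Compatibility of the two members (thermal + elastic change equal): (α₁ − α₂)ΔT = P·[1/(A₁E₁) + 1/(A₂E₂)].
|α₁ − α₂|·ΔT = 8.2×10⁻⁶ × 52 = 0.0004264.
1/(A₁E₁) + 1/(A₂E₂) = 1/(2450×144×10³) + 1/(325×106×10³) = 3.186×10⁻⁸ N⁻¹.
So P = 0.0004264 / 3.186×10⁻⁸ = 13.38 kN.
σ_{cast iron} = P/A₂ = 13380/325 = 41.18 MPa, tensile.

σ ≈ 41.2 MPa (tensile)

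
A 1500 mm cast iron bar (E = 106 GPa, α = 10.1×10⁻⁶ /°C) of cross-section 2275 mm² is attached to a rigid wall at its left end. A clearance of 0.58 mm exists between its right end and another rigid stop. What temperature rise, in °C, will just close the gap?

The gap closes when αΔT L = 0.58 mm, since the bar is still unstressed at that instant.
So ΔT = g/(αL) = 0.58/(10.1×10⁻⁶ × 1500) = 38.28 °C.

ΔT ≈ 38.3 °C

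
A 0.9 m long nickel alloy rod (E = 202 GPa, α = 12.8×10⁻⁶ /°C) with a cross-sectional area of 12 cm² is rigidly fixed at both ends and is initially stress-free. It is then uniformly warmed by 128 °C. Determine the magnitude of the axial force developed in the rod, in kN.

P ≈ 397 kN (compressive)

Full restraint means ε = 0, so the stress is σ = EαΔT = 202×10³ × 12.8×10⁻⁶ × 128 = 331 MPa.
P = AEαΔT = 1200 × 202×10³ × 12.8×10⁻⁶ × 128 = 397.1 kN (compressive).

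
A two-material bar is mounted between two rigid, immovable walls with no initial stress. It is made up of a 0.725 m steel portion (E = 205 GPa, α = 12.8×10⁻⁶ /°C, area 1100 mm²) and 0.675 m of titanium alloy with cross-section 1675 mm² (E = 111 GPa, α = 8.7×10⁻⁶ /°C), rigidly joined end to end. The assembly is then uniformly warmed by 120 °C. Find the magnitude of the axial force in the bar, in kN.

P ≈ 266 kN (compressive)

With the walls removed the bar would change length by δ_free = Σ αᵢΔT Lᵢ = 12.8×10⁻⁶×120×725 + 8.7×10⁻⁶×120×675 = 1.818 mm.
Since the ends are fixed, an axial force P builds up, equal in every segment, with P · Σ Lᵢ/(AᵢEᵢ) = δ_free.
The series flexibility is Σ Lᵢ/(AᵢEᵢ) = 725/(1100×205×10³) + 675/(1675×111×10³) = 6.846×10⁻⁶ mm/N.
So P = 1.818 / 6.846×10⁻⁶ = 265.6 kN, compressive.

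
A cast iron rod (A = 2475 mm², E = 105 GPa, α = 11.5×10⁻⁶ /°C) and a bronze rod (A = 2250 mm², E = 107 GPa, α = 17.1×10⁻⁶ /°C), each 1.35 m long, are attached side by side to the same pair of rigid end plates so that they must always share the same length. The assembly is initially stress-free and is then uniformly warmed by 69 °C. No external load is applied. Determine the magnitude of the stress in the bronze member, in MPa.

The bronze has the larger α, so on heating it would change length more than the cast iron if both were free. The rigid plates force a common final length, so the bronze is put into compression and the cast iron into tension, with equal and opposite forces P (no external load).
Setting the final lengths equal and cancelling L: (α₁ − α₂)ΔT = P/(A₁E₁) + P/(A₂E₂).
|α₁ − α₂|·ΔT = 5.6×10⁻⁶ × 69 = 0.0003864.
1/(A₁E₁) + 1/(A₂E₂) = 1/(2475×105×10³) + 1/(2250×107×10³) = 8.002×10⁻⁹ N⁻¹.
So P = 0.0003864 / 8.002×10⁻⁹ = 48.29 kN.
σ_{bronze} = P/A₂ = 48290/2250 = 21.46 MPa, compressive.

σ ≈ 21.5 MPa (compressive)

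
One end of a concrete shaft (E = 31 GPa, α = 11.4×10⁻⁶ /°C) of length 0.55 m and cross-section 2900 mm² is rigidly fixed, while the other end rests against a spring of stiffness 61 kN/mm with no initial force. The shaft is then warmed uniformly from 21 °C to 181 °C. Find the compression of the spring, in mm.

δ ≈ 0.731 mm

Free thermal expansion: δ_free = αΔT L = 11.4×10⁻⁶ × 160 × 550 = 1.003 mm.
Let P be the compressive force at the spring. The shaft shortens elastically by PL/(AE) and the spring compresses by P/k; together these equal δ_free.
So P = δ_free / [L/(AE) + 1/k] = 1.003 / [ 550/(2900×31×10³) + 1/(61×10³) ].
P = 1.003 / 2.251×10⁻⁵ = 44560 N.
Spring compression = P/k = 44560/(61×10³) = 0.7306 mm.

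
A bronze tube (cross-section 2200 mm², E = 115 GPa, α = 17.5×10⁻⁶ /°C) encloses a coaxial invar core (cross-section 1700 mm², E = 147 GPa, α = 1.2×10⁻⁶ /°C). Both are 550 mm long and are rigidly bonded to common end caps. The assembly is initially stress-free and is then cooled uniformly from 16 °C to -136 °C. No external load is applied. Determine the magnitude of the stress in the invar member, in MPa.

Equilibrium of a rigid end plate with no external load gives equal and opposite internal forces ±P in the two members. Since α_{bronze} > α_{invar}, cooling drives the bronze into tension and the invar into compression.
Compatibility of the two members (thermal + elastic change equal): (α₁ − α₂)ΔT = P·[1/(A₁E₁) + 1/(A₂E₂)].
|α₁ − α₂|·ΔT = 16.3×10⁻⁶ × 152 = 0.002478.
1/(A₁E₁) + 1/(A₂E₂) = 1/(2200×115×10³) + 1/(1700×147×10³) = 7.954×10⁻⁹ N⁻¹.
P = 0.002478 / 7.954×10⁻⁹ = 311500 N = 311.5 kN.
σ_{invar} = P/A₂ = 311500/1700 = 183.2 MPa, compressive.

σ ≈ 183 MPa (compressive)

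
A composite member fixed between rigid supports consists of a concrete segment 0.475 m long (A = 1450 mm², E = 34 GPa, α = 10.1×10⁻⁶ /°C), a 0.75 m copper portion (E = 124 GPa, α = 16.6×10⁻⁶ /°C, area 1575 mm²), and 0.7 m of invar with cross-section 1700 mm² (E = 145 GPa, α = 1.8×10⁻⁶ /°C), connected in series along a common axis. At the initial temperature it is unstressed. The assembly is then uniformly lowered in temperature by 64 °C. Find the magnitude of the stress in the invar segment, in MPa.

Free thermal contraction of the whole bar: Σ αᵢΔT Lᵢ = 10.1×10⁻⁶×64×475 + 16.6×10⁻⁶×64×750 + 1.8×10⁻⁶×64×700 = 1.184 mm.
The rigid supports impose zero overall length change; the single axial force P common to all segments must satisfy P Σ Lᵢ/(AᵢEᵢ) = δ_free.
The series flexibility is Σ Lᵢ/(AᵢEᵢ) = 475/(1450×34×10³) + 750/(1575×124×10³) + 700/(1700×145×10³) = 1.631×10⁻⁵ mm/N.
P = 1.184 / 1.631×10⁻⁵ = 72600 N = 72.6 kN, tensile.
σ_{invar} = P / A = 72600 / 1700 = 42.71 MPa.

σ ≈ 42.7 MPa (tensile)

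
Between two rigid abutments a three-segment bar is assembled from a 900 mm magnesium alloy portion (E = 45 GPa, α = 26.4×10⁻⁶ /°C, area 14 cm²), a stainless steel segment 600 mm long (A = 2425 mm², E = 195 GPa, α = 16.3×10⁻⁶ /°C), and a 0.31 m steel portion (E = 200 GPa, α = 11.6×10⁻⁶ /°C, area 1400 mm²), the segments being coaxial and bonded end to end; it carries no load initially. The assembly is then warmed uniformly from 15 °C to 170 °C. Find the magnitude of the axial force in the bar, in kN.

P ≈ 345 kN (compressive)

Free thermal expansion of the whole bar: Σ αᵢΔT Lᵢ = 26.4×10⁻⁶×155×900 + 16.3×10⁻⁶×155×600 + 11.6×10⁻⁶×155×310 = 5.756 mm.
Since the ends are fixed, an axial force P builds up, equal in every segment, with P · Σ Lᵢ/(AᵢEᵢ) = δ_free.
The series flexibility is Σ Lᵢ/(AᵢEᵢ) = 900/(1400×45×10³) + 600/(2425×195×10³) + 310/(1400×200×10³) = 1.666×10⁻⁵ mm/N.
P = 5.756 / 1.666×10⁻⁵ = 345500 N = 345.5 kN, compressive.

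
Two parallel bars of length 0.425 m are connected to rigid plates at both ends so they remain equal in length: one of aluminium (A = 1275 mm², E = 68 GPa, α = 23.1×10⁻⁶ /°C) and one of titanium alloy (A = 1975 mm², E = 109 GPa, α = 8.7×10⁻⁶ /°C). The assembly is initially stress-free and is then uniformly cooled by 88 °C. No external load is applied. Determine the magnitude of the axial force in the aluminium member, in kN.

Equilibrium of a rigid end plate with no external load gives equal and opposite internal forces ±P in the two members. Since α_{aluminium} > α_{titanium alloy}, cooling drives the aluminium into tension and the titanium alloy into compression.
Compatibility of the two members (thermal + elastic change equal): (α₁ − α₂)ΔT = P·[1/(A₁E₁) + 1/(A₂E₂)].
|α₁ − α₂|·ΔT = 14.4×10⁻⁶ × 88 = 0.001267.
1/(A₁E₁) + 1/(A₂E₂) = 1/(1275×68×10³) + 1/(1975×109×10³) = 1.618×10⁻⁸ N⁻¹.
So P = 0.001267 / 1.618×10⁻⁸ = 78.32 kN.

P ≈ 78.3 kN (tensile in the aluminium)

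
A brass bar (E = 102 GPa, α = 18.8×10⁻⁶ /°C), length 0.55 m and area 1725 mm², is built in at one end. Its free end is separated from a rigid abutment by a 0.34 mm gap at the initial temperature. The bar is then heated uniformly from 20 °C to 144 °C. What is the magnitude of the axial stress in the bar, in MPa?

σ ≈ 175 MPa (compressive)

If the wall were absent the bar would grow by αΔT L = 18.8×10⁻⁶ × 124 × 550 = 1.282 mm.
This exceeds the 0.34 mm gap, so the wall pushes back. The portion of expansion that must be recovered elastically is δ_free − gap = 1.282 − 0.34 = 0.9422 mm.
That suppressed elongation corresponds to σ = E·Δ/L = 102×10³ × 0.9422/550 = 174.7 MPa.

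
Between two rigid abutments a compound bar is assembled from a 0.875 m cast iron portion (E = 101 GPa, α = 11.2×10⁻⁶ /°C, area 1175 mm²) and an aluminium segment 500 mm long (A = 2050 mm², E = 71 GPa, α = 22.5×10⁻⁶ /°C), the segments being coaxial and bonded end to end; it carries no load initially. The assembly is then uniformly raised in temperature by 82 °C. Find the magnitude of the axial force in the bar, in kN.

P ≈ 160 kN (compressive)

If the supports were absent, the total length change would be Σ αᵢΔT Lᵢ = 11.2×10⁻⁶×82×875 + 22.5×10⁻⁶×82×500 = 1.726 mm.
Since the ends are fixed, an axial force P builds up, equal in every segment, with P · Σ Lᵢ/(AᵢEᵢ) = δ_free.
Σ Lᵢ/(AᵢEᵢ) = 875/(1175×101×10³) + 500/(2050×71×10³) = 1.081×10⁻⁵ mm/N.
So P = 1.726 / 1.081×10⁻⁵ = 159.7 kN, compressive.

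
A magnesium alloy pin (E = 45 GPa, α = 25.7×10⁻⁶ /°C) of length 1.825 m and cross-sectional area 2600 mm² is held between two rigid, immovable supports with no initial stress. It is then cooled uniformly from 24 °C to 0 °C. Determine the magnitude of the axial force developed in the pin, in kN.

With zero net strain, σ = E·αΔT = 45 GPa × 25.7×10⁻⁶ × 24 = 27.76 MPa.
Axial force P = σA = 27.76 × 2600 = 72170 N = 72.17 kN, tensile.

P ≈ 72.2 kN (tensile)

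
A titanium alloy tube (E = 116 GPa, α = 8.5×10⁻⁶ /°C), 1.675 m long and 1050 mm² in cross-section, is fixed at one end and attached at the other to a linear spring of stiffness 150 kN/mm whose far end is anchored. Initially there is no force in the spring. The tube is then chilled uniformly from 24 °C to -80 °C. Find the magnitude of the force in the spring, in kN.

P ≈ 72.5 kN

The unrestrained thermal change is αΔT L = 8.5×10⁻⁶ × 104 × 1675 = 1.481 mm.
With a force P in the spring, the elastic change of the tube is PL/(AE) and that of the spring is P/k; compatibility requires their sum to equal δ_free.
So P = δ_free / [L/(AE) + 1/k] = 1.481 / [ 1675/(1050×116×10³) + 1/(150×10³) ].
P = 1.481 / 2.042×10⁻⁵ = 72520 N.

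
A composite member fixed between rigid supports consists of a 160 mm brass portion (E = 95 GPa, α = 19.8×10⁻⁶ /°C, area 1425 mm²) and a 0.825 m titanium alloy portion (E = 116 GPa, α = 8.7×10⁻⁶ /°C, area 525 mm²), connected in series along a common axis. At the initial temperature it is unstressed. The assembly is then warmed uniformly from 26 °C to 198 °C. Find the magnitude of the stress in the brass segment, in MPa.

σ ≈ 84.8 MPa (compressive)

With the walls removed the bar would change length by δ_free = Σ αᵢΔT Lᵢ = 19.8×10⁻⁶×172×160 + 8.7×10⁻⁶×172×825 = 1.779 mm.
The rigid supports impose zero overall length change; the single axial force P common to all segments must satisfy P Σ Lᵢ/(AᵢEᵢ) = δ_free.
The series flexibility is Σ Lᵢ/(AᵢEᵢ) = 160/(1425×95×10³) + 825/(525×116×10³) = 1.473×10⁻⁵ mm/N.
P = 1.779 / 1.473×10⁻⁵ = 120800 N = 120.8 kN, compressive.
σ_{brass} = P / A = 120800 / 1425 = 84.78 MPa.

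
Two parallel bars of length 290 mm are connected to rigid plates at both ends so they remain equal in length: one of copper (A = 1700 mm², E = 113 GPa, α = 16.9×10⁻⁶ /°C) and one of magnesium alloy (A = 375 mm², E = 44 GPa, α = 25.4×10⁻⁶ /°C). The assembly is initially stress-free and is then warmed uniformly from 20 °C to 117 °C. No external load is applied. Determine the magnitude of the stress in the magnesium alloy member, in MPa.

Both members must finish at the same length. With the larger α, the magnesium alloy tends to over-expand; the plates restrain it, putting the magnesium alloy in compression and the copper in tension. With no external load the two internal forces are equal and opposite, magnitude P.
Equating the net (thermal + elastic) strains gives |α₁ − α₂|·ΔT = P·[1/(A₁E₁) + 1/(A₂E₂)].
|α₁ − α₂|·ΔT = 8.5×10⁻⁶ × 97 = 0.0008245.
1/(A₁E₁) + 1/(A₂E₂) = 1/(1700×113×10³) + 1/(375×44×10³) = 6.581×10⁻⁸ N⁻¹.
P = 0.0008245 / 6.581×10⁻⁸ = 12530 N = 12.53 kN.
σ_{magnesium alloy} = P/A₂ = 12530/375 = 33.41 MPa, compressive.

σ ≈ 33.4 MPa (compressive)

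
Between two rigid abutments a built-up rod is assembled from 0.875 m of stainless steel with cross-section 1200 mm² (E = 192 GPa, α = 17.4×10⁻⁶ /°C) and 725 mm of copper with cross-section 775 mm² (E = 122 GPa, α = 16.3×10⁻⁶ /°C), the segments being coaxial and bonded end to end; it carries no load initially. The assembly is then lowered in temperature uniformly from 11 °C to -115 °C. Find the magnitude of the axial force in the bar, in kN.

P ≈ 297 kN (tensile)

Free thermal contraction of the whole bar: Σ αᵢΔT Lᵢ = 17.4×10⁻⁶×126×875 + 16.3×10⁻⁶×126×725 = 3.407 mm.
Since the ends are fixed, an axial force P builds up, equal in every segment, with P · Σ Lᵢ/(AᵢEᵢ) = δ_free.
The series flexibility is Σ Lᵢ/(AᵢEᵢ) = 875/(1200×192×10³) + 725/(775×122×10³) = 1.147×10⁻⁵ mm/N.
P = 3.407 / 1.147×10⁻⁵ = 297200 N = 297.2 kN, tensile.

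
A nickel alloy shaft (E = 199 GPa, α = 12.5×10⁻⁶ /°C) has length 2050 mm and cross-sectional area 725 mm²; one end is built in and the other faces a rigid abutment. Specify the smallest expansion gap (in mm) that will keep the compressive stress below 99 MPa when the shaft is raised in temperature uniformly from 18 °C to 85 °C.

g ≈ 0.697 mm

With no wall the shaft would lengthen by αΔT L = 12.5×10⁻⁶ × 67 × 2050 = 1.717 mm.
A stress of 99 MPa corresponds to the wall pushing the shaft back by σL/E = 99×2050/(199×10³) = 1.02 mm.
The gap must absorb the remainder: g_min = 1.717 − 1.02 = 0.697 mm.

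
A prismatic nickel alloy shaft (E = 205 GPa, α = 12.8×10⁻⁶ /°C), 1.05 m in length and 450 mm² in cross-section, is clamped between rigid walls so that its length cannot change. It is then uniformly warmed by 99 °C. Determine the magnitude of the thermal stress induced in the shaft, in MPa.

With length fixed, the mechanical strain must cancel the thermal strain αΔT = 12.8×10⁻⁶ × 99 = 1267.2×10⁻⁶.
Hence σ = E·αΔT = 205×10³ × 1267.2×10⁻⁶ = 259.8 MPa, compressive.

σ ≈ 260 MPa (compressive)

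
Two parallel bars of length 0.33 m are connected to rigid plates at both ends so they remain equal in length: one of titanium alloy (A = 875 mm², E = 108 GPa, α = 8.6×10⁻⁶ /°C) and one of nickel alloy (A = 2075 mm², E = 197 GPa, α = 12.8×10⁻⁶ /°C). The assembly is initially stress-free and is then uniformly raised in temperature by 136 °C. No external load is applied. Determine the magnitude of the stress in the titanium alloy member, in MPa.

Both members must finish at the same length. With the larger α, the nickel alloy tends to over-expand; the plates restrain it, putting the nickel alloy in compression and the titanium alloy in tension. With no external load the two internal forces are equal and opposite, magnitude P.
Equating the net (thermal + elastic) strains gives |α₁ − α₂|·ΔT = P·[1/(A₁E₁) + 1/(A₂E₂)].
|α₁ − α₂|·ΔT = 4.2×10⁻⁶ × 136 = 0.0005712.
1/(A₁E₁) + 1/(A₂E₂) = 1/(875×108×10³) + 1/(2075×197×10³) = 1.303×10⁻⁸ N⁻¹.
So P = 0.0005712 / 1.303×10⁻⁸ = 43.84 kN.
σ_{titanium alloy} = P/A₁ = 43840/875 = 50.11 MPa, tensile.

σ ≈ 50.1 MPa (tensile)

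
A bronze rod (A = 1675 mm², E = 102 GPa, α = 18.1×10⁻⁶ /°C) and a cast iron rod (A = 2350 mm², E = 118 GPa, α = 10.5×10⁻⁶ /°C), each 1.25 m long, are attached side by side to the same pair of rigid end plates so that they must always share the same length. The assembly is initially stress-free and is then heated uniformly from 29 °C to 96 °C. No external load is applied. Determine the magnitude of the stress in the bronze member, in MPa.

Equilibrium of a rigid end plate with no external load gives equal and opposite internal forces ±P in the two members. Since α_{bronze} > α_{cast iron}, heating drives the bronze into compression and the cast iron into tension.
Compatibility of the two members (thermal + elastic change equal): (α₁ − α₂)ΔT = P·[1/(A₁E₁) + 1/(A₂E₂)].
|α₁ − α₂|·ΔT = 7.6×10⁻⁶ × 67 = 0.0005092.
1/(A₁E₁) + 1/(A₂E₂) = 1/(1675×102×10³) + 1/(2350×118×10³) = 9.459×10⁻⁹ N⁻¹.
So P = 0.0005092 / 9.459×10⁻⁹ = 53.83 kN.
σ_{bronze} = P/A₁ = 53830/1675 = 32.14 MPa, compressive.

σ ≈ 32.1 MPa (compressive)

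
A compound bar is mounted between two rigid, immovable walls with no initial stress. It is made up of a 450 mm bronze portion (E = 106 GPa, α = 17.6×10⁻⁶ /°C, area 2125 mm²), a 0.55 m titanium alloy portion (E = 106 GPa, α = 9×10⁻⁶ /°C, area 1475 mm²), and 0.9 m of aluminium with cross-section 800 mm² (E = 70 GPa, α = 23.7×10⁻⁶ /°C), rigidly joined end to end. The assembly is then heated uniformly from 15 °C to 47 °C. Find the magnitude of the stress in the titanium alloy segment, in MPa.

With the walls removed the bar would change length by δ_free = Σ αᵢΔT Lᵢ = 17.6×10⁻⁶×32×450 + 9×10⁻⁶×32×550 + 23.7×10⁻⁶×32×900 = 1.094 mm.
The rigid supports impose zero overall length change; the single axial force P common to all segments must satisfy P Σ Lᵢ/(AᵢEᵢ) = δ_free.
Σ Lᵢ/(AᵢEᵢ) = 450/(2125×106×10³) + 550/(1475×106×10³) + 900/(800×70×10³) = 2.159×10⁻⁵ mm/N.
Hence P = δ_free / Σ(L/AE) = 1.094/2.159×10⁻⁵ = 50.7 kN (compressive).
σ_{titanium alloy} = P / A = 50700 / 1475 = 34.37 MPa.

σ ≈ 34.4 MPa (compressive)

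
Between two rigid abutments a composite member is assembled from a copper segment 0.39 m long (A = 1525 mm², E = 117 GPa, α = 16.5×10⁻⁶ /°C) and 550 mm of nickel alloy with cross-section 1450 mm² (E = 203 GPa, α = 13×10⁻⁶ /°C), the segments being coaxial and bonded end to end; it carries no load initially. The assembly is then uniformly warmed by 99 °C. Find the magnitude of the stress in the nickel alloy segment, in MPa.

σ ≈ 229 MPa (compressive)

If the supports were absent, the total length change would be Σ αᵢΔT Lᵢ = 16.5×10⁻⁶×99×390 + 13×10⁻⁶×99×550 = 1.345 mm.
Since the ends are fixed, an axial force P builds up, equal in every segment, with P · Σ Lᵢ/(AᵢEᵢ) = δ_free.
The series flexibility is Σ Lᵢ/(AᵢEᵢ) = 390/(1525×117×10³) + 550/(1450×203×10³) = 4.054×10⁻⁶ mm/N.
So P = 1.345 / 4.054×10⁻⁶ = 331.7 kN, compressive.
σ_{nickel alloy} = P / A = 331700 / 1450 = 228.8 MPa.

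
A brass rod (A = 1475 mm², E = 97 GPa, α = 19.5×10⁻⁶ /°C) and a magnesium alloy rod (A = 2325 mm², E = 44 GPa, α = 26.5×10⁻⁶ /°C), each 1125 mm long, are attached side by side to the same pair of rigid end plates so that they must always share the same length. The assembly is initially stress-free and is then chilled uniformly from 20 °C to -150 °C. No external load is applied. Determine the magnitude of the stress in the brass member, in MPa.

σ ≈ 48.1 MPa (compressive)

Equilibrium of a rigid end plate with no external load gives equal and opposite internal forces ±P in the two members. Since α_{magnesium alloy} > α_{brass}, cooling drives the magnesium alloy into tension and the brass into compression.
Compatibility of the two members (thermal + elastic change equal): (α₁ − α₂)ΔT = P·[1/(A₁E₁) + 1/(A₂E₂)].
|α₁ − α₂|·ΔT = 7×10⁻⁶ × 170 = 0.00119.
1/(A₁E₁) + 1/(A₂E₂) = 1/(1475×97×10³) + 1/(2325×44×10³) = 1.676×10⁻⁸ N⁻¹.
P = 0.00119 / 1.676×10⁻⁸ = 70980 N = 70.98 kN.
σ_{brass} = P/A₁ = 70980/1475 = 48.12 MPa, compressive.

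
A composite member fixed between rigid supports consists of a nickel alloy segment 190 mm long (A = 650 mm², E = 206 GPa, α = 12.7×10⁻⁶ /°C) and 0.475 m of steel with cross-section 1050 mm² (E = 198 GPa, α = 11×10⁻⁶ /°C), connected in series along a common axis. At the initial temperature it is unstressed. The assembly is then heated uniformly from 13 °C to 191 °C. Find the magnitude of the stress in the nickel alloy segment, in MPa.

With the walls removed the bar would change length by δ_free = Σ αᵢΔT Lᵢ = 12.7×10⁻⁶×178×190 + 11×10⁻⁶×178×475 = 1.36 mm.
Since the ends are fixed, an axial force P builds up, equal in every segment, with P · Σ Lᵢ/(AᵢEᵢ) = δ_free.
The series flexibility is Σ Lᵢ/(AᵢEᵢ) = 190/(650×206×10³) + 475/(1050×198×10³) = 3.704×10⁻⁶ mm/N.
So P = 1.36 / 3.704×10⁻⁶ = 367.1 kN, compressive.
σ_{nickel alloy} = P / A = 367100 / 650 = 564.7 MPa.

σ ≈ 565 MPa (compressive)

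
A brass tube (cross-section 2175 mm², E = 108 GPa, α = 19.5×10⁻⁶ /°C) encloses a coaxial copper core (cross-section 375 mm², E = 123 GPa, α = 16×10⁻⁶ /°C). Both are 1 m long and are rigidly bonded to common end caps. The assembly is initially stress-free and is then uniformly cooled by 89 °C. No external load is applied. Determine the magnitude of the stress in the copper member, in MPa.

Equilibrium of a rigid end plate with no external load gives equal and opposite internal forces ±P in the two members. Since α_{brass} > α_{copper}, cooling drives the brass into tension and the copper into compression.
Equating the net (thermal + elastic) strains gives |α₁ − α₂|·ΔT = P·[1/(A₁E₁) + 1/(A₂E₂)].
|α₁ − α₂|·ΔT = 3.5×10⁻⁶ × 89 = 0.0003115.
1/(A₁E₁) + 1/(A₂E₂) = 1/(2175×108×10³) + 1/(375×123×10³) = 2.594×10⁻⁸ N⁻¹.
P = 0.0003115 / 2.594×10⁻⁸ = 12010 N = 12.01 kN.
σ_{copper} = P/A₂ = 12010/375 = 32.03 MPa, compressive.

σ ≈ 32 MPa (compressive)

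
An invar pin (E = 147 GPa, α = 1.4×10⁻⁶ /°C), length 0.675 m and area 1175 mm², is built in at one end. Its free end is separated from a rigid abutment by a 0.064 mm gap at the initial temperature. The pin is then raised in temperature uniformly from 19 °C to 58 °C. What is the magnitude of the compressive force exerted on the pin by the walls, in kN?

Unrestrained expansion: δ_free = αΔT L = 1.4×10⁻⁶ × 39 × 675 = 0.03685 mm.
Since δ_free = 0.0369 mm is less than the 0.064 mm gap, the pin never touches the wall. No axial force develops.

P ≈ 0 kN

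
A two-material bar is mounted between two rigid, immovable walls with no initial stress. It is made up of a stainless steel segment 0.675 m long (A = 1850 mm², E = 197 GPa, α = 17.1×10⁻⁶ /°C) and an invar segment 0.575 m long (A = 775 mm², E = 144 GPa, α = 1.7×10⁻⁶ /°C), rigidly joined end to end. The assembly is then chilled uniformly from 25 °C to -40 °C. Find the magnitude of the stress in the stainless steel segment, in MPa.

With the walls removed the bar would change length by δ_free = Σ αᵢΔT Lᵢ = 17.1×10⁻⁶×65×675 + 1.7×10⁻⁶×65×575 = 0.8138 mm.
The walls prevent any net length change, so an axial force P (same in every segment) develops. Compatibility: P · Σ Lᵢ/(AᵢEᵢ) = δ_free.
The series flexibility is Σ Lᵢ/(AᵢEᵢ) = 675/(1850×197×10³) + 575/(775×144×10³) = 7.004×10⁻⁶ mm/N.
Hence P = δ_free / Σ(L/AE) = 0.8138/7.004×10⁻⁶ = 116.2 kN (tensile).
σ_{stainless steel} = P / A = 116200 / 1850 = 62.8 MPa.

σ ≈ 62.8 MPa (tensile)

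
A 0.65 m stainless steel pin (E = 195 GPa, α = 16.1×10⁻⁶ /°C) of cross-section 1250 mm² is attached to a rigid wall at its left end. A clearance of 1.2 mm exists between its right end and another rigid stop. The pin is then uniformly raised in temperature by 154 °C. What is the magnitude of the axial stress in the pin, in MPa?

σ ≈ 123 MPa (compressive)

If the wall were absent the pin would grow by αΔT L = 16.1×10⁻⁶ × 154 × 650 = 1.612 mm.
The gap closes (δ_free > 1.2 mm) and the wall then resists a further 1.612 − 1.2 = 0.4116 mm of expansion.
That suppressed elongation corresponds to σ = E·Δ/L = 195×10³ × 0.4116/650 = 123.5 MPa.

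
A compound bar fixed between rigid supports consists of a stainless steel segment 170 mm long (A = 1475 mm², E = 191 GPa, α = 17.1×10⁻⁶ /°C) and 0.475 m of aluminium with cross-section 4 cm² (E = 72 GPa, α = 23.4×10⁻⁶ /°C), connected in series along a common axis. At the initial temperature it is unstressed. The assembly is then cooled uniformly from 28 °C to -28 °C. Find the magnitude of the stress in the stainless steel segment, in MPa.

If the supports were absent, the total length change would be Σ αᵢΔT Lᵢ = 17.1×10⁻⁶×56×170 + 23.4×10⁻⁶×56×475 = 0.7852 mm.
The walls prevent any net length change, so an axial force P (same in every segment) develops. Compatibility: P · Σ Lᵢ/(AᵢEᵢ) = δ_free.
Σ Lᵢ/(AᵢEᵢ) = 170/(1475×191×10³) + 475/(400×72×10³) = 1.71×10⁻⁵ mm/N.
Hence P = δ_free / Σ(L/AE) = 0.7852/1.71×10⁻⁵ = 45.93 kN (tensile).
σ_{stainless steel} = P / A = 45930 / 1475 = 31.14 MPa.

σ ≈ 31.1 MPa (tensile)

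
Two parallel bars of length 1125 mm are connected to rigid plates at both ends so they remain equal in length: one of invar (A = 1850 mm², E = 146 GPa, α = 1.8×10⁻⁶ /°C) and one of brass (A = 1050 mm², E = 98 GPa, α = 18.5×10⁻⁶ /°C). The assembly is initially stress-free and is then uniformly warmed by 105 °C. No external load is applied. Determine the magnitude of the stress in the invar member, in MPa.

σ ≈ 70.6 MPa (tensile)

Both members must finish at the same length. With the larger α, the brass tends to over-expand; the plates restrain it, putting the brass in compression and the invar in tension. With no external load the two internal forces are equal and opposite, magnitude P.
Setting the final lengths equal and cancelling L: (α₁ − α₂)ΔT = P/(A₁E₁) + P/(A₂E₂).
|α₁ − α₂|·ΔT = 16.7×10⁻⁶ × 105 = 0.001753.
1/(A₁E₁) + 1/(A₂E₂) = 1/(1850×146×10³) + 1/(1050×98×10³) = 1.342×10⁻⁸ N⁻¹.
P = 0.001753 / 1.342×10⁻⁸ = 130700 N = 130.7 kN.
σ_{invar} = P/A₁ = 130700/1850 = 70.63 MPa, tensile.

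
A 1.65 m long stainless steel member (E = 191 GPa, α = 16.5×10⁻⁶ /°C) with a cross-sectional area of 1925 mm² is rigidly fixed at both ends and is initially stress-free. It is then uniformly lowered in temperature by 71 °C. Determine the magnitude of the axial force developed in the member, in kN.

P ≈ 431 kN (tensile)

With zero net strain, σ = E·αΔT = 191 GPa × 16.5×10⁻⁶ × 71 = 223.8 MPa.
Axial force P = σA = 223.8 × 1925 = 430700 N = 430.7 kN, tensile.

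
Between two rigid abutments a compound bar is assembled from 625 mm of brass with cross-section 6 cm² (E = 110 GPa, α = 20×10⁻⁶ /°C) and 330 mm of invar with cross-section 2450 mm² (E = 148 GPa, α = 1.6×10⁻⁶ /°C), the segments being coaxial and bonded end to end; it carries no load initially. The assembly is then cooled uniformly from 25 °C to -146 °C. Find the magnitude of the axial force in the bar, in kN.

P ≈ 215 kN (tensile)

If the supports were absent, the total length change would be Σ αᵢΔT Lᵢ = 20×10⁻⁶×171×625 + 1.6×10⁻⁶×171×330 = 2.228 mm.
The rigid supports impose zero overall length change; the single axial force P common to all segments must satisfy P Σ Lᵢ/(AᵢEᵢ) = δ_free.
The series flexibility is Σ Lᵢ/(AᵢEᵢ) = 625/(600×110×10³) + 330/(2450×148×10³) = 1.038×10⁻⁵ mm/N.
So P = 2.228 / 1.038×10⁻⁵ = 214.6 kN, tensile.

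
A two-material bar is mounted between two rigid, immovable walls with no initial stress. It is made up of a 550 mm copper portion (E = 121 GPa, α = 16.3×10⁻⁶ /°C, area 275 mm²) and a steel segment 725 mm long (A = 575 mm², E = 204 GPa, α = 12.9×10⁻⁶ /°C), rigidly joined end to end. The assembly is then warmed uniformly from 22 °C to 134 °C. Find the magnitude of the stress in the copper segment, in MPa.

σ ≈ 329 MPa (compressive)

Free thermal expansion of the whole bar: Σ αᵢΔT Lᵢ = 16.3×10⁻⁶×112×550 + 12.9×10⁻⁶×112×725 = 2.052 mm.
The rigid supports impose zero overall length change; the single axial force P common to all segments must satisfy P Σ Lᵢ/(AᵢEᵢ) = δ_free.
Σ Lᵢ/(AᵢEᵢ) = 550/(275×121×10³) + 725/(575×204×10³) = 2.271×10⁻⁵ mm/N.
Hence P = δ_free / Σ(L/AE) = 2.052/2.271×10⁻⁵ = 90.34 kN (compressive).
σ_{copper} = P / A = 90340 / 275 = 328.5 MPa.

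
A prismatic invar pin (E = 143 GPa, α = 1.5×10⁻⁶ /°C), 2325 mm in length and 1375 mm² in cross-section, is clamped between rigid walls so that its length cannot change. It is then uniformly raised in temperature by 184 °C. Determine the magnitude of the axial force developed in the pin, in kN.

Full restraint means ε = 0, so the stress is σ = EαΔT = 143×10³ × 1.5×10⁻⁶ × 184 = 39.47 MPa.
P = AEαΔT = 1375 × 143×10³ × 1.5×10⁻⁶ × 184 = 54.27 kN (compressive).

P ≈ 54.3 kN (compressive)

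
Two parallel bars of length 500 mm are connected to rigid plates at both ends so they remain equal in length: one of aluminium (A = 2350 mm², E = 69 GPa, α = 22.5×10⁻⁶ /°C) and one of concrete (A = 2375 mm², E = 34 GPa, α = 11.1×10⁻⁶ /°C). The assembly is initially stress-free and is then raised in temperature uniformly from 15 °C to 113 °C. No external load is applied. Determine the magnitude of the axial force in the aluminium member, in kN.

P ≈ 60.2 kN (compressive in the aluminium)

Equilibrium of a rigid end plate with no external load gives equal and opposite internal forces ±P in the two members. Since α_{aluminium} > α_{concrete}, heating drives the aluminium into compression and the concrete into tension.
Setting the final lengths equal and cancelling L: (α₁ − α₂)ΔT = P/(A₁E₁) + P/(A₂E₂).
|α₁ − α₂|·ΔT = 11.4×10⁻⁶ × 98 = 0.001117.
1/(A₁E₁) + 1/(A₂E₂) = 1/(2350×69×10³) + 1/(2375×34×10³) = 1.855×10⁻⁸ N⁻¹.
P = 0.001117 / 1.855×10⁻⁸ = 60220 N = 60.22 kN.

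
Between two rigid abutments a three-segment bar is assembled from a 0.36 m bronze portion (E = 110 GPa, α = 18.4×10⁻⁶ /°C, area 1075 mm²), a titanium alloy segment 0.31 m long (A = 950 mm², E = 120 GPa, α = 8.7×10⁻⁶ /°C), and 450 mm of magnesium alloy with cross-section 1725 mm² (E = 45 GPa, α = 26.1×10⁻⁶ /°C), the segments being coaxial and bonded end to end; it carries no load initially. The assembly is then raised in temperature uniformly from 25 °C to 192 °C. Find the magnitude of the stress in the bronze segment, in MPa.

σ ≈ 283 MPa (compressive)

Free thermal expansion of the whole bar: Σ αᵢΔT Lᵢ = 18.4×10⁻⁶×167×360 + 8.7×10⁻⁶×167×310 + 26.1×10⁻⁶×167×450 = 3.518 mm.
Since the ends are fixed, an axial force P builds up, equal in every segment, with P · Σ Lᵢ/(AᵢEᵢ) = δ_free.
Σ Lᵢ/(AᵢEᵢ) = 360/(1075×110×10³) + 310/(950×120×10³) + 450/(1725×45×10³) = 1.156×10⁻⁵ mm/N.
Hence P = δ_free / Σ(L/AE) = 3.518/1.156×10⁻⁵ = 304.3 kN (compressive).
σ_{bronze} = P / A = 304300 / 1075 = 283.1 MPa.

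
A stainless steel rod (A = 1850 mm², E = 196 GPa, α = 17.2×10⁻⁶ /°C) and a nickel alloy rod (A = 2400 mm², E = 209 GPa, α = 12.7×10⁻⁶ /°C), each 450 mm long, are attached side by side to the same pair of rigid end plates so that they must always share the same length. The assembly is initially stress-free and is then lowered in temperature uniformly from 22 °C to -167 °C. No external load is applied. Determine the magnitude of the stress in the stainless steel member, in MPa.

σ ≈ 96.8 MPa (tensile)

The stainless steel has the larger α, so on cooling it would change length more than the nickel alloy if both were free. The rigid plates force a common final length, so the stainless steel is put into tension and the nickel alloy into compression, with equal and opposite forces P (no external load).
Setting the final lengths equal and cancelling L: (α₁ − α₂)ΔT = P/(A₁E₁) + P/(A₂E₂).
|α₁ − α₂|·ΔT = 4.5×10⁻⁶ × 189 = 0.0008505.
1/(A₁E₁) + 1/(A₂E₂) = 1/(1850×196×10³) + 1/(2400×209×10³) = 4.751×10⁻⁹ N⁻¹.
P = 0.0008505 / 4.751×10⁻⁹ = 179000 N = 179 kN.
σ_{stainless steel} = P/A₁ = 179000/1850 = 96.76 MPa, tensile.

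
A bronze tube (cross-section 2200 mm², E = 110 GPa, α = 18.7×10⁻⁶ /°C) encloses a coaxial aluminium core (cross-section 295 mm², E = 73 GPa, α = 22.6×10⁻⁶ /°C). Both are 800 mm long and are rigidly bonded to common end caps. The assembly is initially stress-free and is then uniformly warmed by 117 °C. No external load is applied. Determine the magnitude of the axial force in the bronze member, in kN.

P ≈ 9.02 kN (tensile in the bronze)

The aluminium has the larger α, so on heating it would change length more than the bronze if both were free. The rigid plates force a common final length, so the aluminium is put into compression and the bronze into tension, with equal and opposite forces P (no external load).
Setting the final lengths equal and cancelling L: (α₁ − α₂)ΔT = P/(A₁E₁) + P/(A₂E₂).
|α₁ − α₂|·ΔT = 3.9×10⁻⁶ × 117 = 0.0004563.
1/(A₁E₁) + 1/(A₂E₂) = 1/(2200×110×10³) + 1/(295×73×10³) = 5.057×10⁻⁸ N⁻¹.
P = 0.0004563 / 5.057×10⁻⁸ = 9023 N = 9.023 kN.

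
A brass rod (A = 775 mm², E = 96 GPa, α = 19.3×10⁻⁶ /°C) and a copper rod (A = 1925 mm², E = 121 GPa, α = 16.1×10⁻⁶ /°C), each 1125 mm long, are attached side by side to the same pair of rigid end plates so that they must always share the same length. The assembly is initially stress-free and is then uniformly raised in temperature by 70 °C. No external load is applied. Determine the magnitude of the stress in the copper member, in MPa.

Equilibrium of a rigid end plate with no external load gives equal and opposite internal forces ±P in the two members. Since α_{brass} > α_{copper}, heating drives the brass into compression and the copper into tension.
Setting the final lengths equal and cancelling L: (α₁ − α₂)ΔT = P/(A₁E₁) + P/(A₂E₂).
|α₁ − α₂|·ΔT = 3.2×10⁻⁶ × 70 = 0.000224.
1/(A₁E₁) + 1/(A₂E₂) = 1/(775×96×10³) + 1/(1925×121×10³) = 1.773×10⁻⁸ N⁻¹.
P = 0.000224 / 1.773×10⁻⁸ = 12630 N = 12.63 kN.
σ_{copper} = P/A₂ = 12630/1925 = 6.562 MPa, tensile.

σ ≈ 6.56 MPa (tensile)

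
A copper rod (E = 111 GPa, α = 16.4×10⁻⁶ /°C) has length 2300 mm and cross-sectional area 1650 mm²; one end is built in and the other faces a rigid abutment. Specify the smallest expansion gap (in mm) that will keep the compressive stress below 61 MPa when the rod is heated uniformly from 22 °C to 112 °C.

g ≈ 2.13 mm

Free expansion if unrestrained: δ_free = αΔT L = 16.4×10⁻⁶ × 90 × 2300 = 3.395 mm.
A stress of 61 MPa corresponds to the wall pushing the rod back by σL/E = 61×2300/(111×10³) = 1.264 mm.
The gap must absorb the remainder: g_min = 3.395 − 1.264 = 2.131 mm.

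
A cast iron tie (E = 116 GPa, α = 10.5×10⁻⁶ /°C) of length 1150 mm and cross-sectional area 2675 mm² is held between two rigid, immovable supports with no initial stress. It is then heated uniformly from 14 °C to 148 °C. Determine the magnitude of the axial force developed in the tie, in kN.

Full restraint means ε = 0, so the stress is σ = EαΔT = 116×10³ × 10.5×10⁻⁶ × 134 = 163.2 MPa.
Axial force P = σA = 163.2 × 2675 = 436600 N = 436.6 kN, compressive.

P ≈ 437 kN (compressive)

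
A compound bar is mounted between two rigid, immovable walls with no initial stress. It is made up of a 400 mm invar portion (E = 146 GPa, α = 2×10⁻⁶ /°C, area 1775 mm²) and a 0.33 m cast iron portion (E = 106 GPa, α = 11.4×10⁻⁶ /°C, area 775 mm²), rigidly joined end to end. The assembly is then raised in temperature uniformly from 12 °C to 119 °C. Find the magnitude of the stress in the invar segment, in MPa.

Free thermal expansion of the whole bar: Σ αᵢΔT Lᵢ = 2×10⁻⁶×107×400 + 11.4×10⁻⁶×107×330 = 0.4881 mm.
Since the ends are fixed, an axial force P builds up, equal in every segment, with P · Σ Lᵢ/(AᵢEᵢ) = δ_free.
Σ Lᵢ/(AᵢEᵢ) = 400/(1775×146×10³) + 330/(775×106×10³) = 5.561×10⁻⁶ mm/N.
So P = 0.4881 / 5.561×10⁻⁶ = 87.79 kN, compressive.
σ_{invar} = P / A = 87790 / 1775 = 49.46 MPa.

σ ≈ 49.5 MPa (compressive)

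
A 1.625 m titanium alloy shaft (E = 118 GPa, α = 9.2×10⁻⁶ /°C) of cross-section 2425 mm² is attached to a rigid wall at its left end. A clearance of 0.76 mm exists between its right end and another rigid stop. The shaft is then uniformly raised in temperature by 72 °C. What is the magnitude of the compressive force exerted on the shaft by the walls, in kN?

If the wall were absent the shaft would grow by αΔT L = 9.2×10⁻⁶ × 72 × 1625 = 1.076 mm.
After closing the 0.76 mm clearance, 1.076 − 0.76 = 0.3164 mm of expansion remains to be suppressed by the wall.
So σ = E(δ_free − g)/L = 118×10³ × 0.3164/1625 = 22.98 MPa.
Force on the wall = σA = 22.98 × 2425 mm² = 55.72 kN.

P ≈ 55.7 kN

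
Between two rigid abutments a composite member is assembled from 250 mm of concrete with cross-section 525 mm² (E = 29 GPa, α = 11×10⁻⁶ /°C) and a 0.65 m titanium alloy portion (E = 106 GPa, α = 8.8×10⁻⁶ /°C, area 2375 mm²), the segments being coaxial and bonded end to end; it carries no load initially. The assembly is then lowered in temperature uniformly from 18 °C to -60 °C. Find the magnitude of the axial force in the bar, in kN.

P ≈ 34.8 kN (tensile)

If the supports were absent, the total length change would be Σ αᵢΔT Lᵢ = 11×10⁻⁶×78×250 + 8.8×10⁻⁶×78×650 = 0.6607 mm.
The walls prevent any net length change, so an axial force P (same in every segment) develops. Compatibility: P · Σ Lᵢ/(AᵢEᵢ) = δ_free.
The series flexibility is Σ Lᵢ/(AᵢEᵢ) = 250/(525×29×10³) + 650/(2375×106×10³) = 1.9×10⁻⁵ mm/N.
P = 0.6607 / 1.9×10⁻⁵ = 34770 N = 34.77 kN, tensile.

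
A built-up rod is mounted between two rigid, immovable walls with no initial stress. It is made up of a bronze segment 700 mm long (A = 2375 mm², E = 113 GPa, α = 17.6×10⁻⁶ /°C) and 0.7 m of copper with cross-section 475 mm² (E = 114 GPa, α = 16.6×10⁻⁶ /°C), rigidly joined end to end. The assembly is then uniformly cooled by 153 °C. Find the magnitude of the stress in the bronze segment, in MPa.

Free thermal contraction of the whole bar: Σ αᵢΔT Lᵢ = 17.6×10⁻⁶×153×700 + 16.6×10⁻⁶×153×700 = 3.663 mm.
Since the ends are fixed, an axial force P builds up, equal in every segment, with P · Σ Lᵢ/(AᵢEᵢ) = δ_free.
The series flexibility is Σ Lᵢ/(AᵢEᵢ) = 700/(2375×113×10³) + 700/(475×114×10³) = 1.554×10⁻⁵ mm/N.
P = 3.663 / 1.554×10⁻⁵ = 235800 N = 235.8 kN, tensile.
σ_{bronze} = P / A = 235800 / 2375 = 99.27 MPa.

σ ≈ 99.3 MPa (tensile)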